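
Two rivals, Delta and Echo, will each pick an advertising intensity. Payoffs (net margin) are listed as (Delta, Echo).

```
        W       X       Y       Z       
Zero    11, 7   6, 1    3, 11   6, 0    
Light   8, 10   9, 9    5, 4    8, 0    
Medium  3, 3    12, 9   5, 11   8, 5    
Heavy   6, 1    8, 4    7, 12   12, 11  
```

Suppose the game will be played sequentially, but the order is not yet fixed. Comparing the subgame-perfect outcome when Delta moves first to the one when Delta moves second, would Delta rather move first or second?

If Delta leads: Echo's best replies are Zero→Y, Light→W, Medium→Y, Heavy→Y; Delta's induced payoffs 3, 8, 5, 7; outcome (Light, W), payoffs (8, 10).
If Echo leads: Delta's best replies are W→Zero, X→Medium, Y→Heavy, Z→Heavy; Echo's induced payoffs 7, 9, 12, 11; outcome (Heavy, Y), payoffs (7, 12).
Delta gets 8 moving first and 7 moving second, so Delta prefers to move first.

first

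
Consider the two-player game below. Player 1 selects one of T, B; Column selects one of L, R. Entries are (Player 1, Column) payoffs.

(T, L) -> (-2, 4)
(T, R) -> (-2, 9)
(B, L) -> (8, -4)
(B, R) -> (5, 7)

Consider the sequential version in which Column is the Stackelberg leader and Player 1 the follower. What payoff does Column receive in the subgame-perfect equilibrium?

7

Player 1 best-responds to each possible Column move:
- L: Player 1 compares -2, 8 and picks B; Column would get -4.
- R: Player 1 compares -2, 5 and picks B; Column would get 7.
Maximizing over -4, 7, Column chooses R. Subgame-perfect outcome: (B, R) with payoffs (5, 7).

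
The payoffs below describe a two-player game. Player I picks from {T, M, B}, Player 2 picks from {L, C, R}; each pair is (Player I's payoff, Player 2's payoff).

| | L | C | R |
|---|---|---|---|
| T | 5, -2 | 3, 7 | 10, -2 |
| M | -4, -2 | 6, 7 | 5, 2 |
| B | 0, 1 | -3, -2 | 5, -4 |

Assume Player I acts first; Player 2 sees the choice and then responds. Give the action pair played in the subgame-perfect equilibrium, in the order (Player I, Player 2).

Backward induction with Player I moving first.
- T: BR = C, leader payoff 3.
- M: BR = C, leader payoff 6.
- B: BR = L, leader payoff 0.
Player I's induced payoffs are 3, 6, 0, so Player I commits to M. Subgame-perfect outcome: (M, C) with payoffs (6, 7).

(M, C)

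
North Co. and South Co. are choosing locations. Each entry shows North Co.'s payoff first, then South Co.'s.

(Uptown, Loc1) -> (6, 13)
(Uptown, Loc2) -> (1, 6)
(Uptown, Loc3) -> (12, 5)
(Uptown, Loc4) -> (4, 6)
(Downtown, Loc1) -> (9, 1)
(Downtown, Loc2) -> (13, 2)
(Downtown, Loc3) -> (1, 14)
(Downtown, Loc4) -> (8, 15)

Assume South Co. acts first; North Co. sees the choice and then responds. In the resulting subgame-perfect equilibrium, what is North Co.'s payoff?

8

Backward induction with South Co. moving first.
- Loc1 → North Co. plays Downtown (best of 6, 9); South Co. gets 1.
- Loc2 → North Co. plays Downtown (best of 1, 13); South Co. gets 2.
- Loc3 → North Co. plays Uptown (best of 12, 1); South Co. gets 5.
- Loc4 → North Co. plays Downtown (best of 4, 8); South Co. gets 15.
South Co.'s induced payoffs are 1, 2, 5, 15, so South Co. commits to Loc4. Subgame-perfect outcome: (Downtown, Loc4) with payoffs (8, 15).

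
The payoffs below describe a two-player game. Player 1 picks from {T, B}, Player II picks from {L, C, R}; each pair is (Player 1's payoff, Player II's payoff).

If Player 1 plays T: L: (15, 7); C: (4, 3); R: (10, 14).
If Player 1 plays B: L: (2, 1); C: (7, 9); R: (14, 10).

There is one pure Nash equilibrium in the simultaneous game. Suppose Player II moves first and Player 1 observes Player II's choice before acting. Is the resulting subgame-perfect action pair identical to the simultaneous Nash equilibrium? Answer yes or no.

yes

Player 1 best-responds to each possible Player II move:
- L → Player 1 plays T (best of 15, 2); Player II gets 7.
- C → Player 1 plays B (best of 4, 7); Player II gets 9.
- R → Player 1 plays B (best of 10, 14); Player II gets 10.
Maximizing over 7, 9, 10, Player II chooses R. Subgame-perfect outcome: (B, R) with payoffs (14, 10).
Under simultaneous play:
Player 1's best replies: L→T; C→B; R→B.
Player II's best replies: T→R; B→R.
Only (B, R) has each player best-responding; Nash payoffs (14, 10).
Sequential outcome (B, R) coincides with the Nash profile (B, R).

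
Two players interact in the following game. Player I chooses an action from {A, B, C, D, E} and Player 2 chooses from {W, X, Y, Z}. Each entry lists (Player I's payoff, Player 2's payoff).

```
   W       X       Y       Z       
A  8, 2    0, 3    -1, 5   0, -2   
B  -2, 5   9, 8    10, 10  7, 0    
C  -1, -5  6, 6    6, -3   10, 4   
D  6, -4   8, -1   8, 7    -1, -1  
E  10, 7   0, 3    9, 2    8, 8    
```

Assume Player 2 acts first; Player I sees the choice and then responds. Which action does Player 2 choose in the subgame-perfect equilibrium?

Backward induction with Player 2 moving first.
- W → Player I plays E (best of 8, -2, -1, 6, 10); Player 2 gets 7.
- X → Player I plays B (best of 0, 9, 6, 8, 0); Player 2 gets 8.
- Y → Player I plays B (best of -1, 10, 6, 8, 9); Player 2 gets 10.
- Z → Player I plays C (best of 0, 7, 10, -1, 8); Player 2 gets 4.
Among 7, 8, 10, 4, the best is 10 at Y. Subgame-perfect outcome: (B, Y) with payoffs (10, 10).

Y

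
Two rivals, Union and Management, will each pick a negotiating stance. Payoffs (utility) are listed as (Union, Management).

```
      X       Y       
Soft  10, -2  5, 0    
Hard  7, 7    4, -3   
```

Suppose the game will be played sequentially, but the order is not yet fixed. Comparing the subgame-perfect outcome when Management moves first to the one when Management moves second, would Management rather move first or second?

second

If Union leads: Management's best replies are Soft→Y, Hard→X; Union's induced payoffs 5, 7; outcome (Hard, X), payoffs (7, 7).
If Management leads: Union's best replies are X→Soft, Y→Soft; Management's induced payoffs -2, 0; outcome (Soft, Y), payoffs (5, 0).
Management gets 0 moving first and 7 moving second, so Management prefers to move second.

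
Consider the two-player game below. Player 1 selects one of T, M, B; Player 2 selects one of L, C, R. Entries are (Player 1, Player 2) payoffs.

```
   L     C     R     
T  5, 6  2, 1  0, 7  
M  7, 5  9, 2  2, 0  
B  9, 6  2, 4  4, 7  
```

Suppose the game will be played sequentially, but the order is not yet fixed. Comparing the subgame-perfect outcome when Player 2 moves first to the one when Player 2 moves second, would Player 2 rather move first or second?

first

If Player 1 leads: Player 2's best replies are T→R, M→L, B→R; Player 1's induced payoffs 0, 7, 4; outcome (M, L), payoffs (7, 5).
If Player 2 leads: Player 1's best replies are L→B, C→M, R→B; Player 2's induced payoffs 6, 2, 7; outcome (B, R), payoffs (4, 7).
Player 2 gets 7 moving first and 5 moving second, so Player 2 prefers to move first.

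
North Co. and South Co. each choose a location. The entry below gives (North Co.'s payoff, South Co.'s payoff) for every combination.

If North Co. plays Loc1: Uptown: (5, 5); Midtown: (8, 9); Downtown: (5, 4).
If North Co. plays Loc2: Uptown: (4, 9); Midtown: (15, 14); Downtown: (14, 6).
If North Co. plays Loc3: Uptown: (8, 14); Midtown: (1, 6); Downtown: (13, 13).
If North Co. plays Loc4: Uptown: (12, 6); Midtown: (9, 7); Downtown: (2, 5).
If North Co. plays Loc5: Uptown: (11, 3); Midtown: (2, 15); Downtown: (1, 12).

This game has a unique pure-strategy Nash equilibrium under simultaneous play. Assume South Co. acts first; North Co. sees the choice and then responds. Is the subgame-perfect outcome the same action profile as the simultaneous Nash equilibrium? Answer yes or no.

yes

Backward induction with South Co. moving first.
- Uptown: North Co. compares 5, 4, 8, 12, 11 and picks Loc4; South Co. would get 6.
- Midtown: North Co. compares 8, 15, 1, 9, 2 and picks Loc2; South Co. would get 14.
- Downtown: North Co. compares 5, 14, 13, 2, 1 and picks Loc2; South Co. would get 6.
Among 6, 14, 6, the best is 14 at Midtown. Subgame-perfect outcome: (Loc2, Midtown) with payoffs (15, 14).
Now find the simultaneous Nash equilibrium.
North Co.'s best replies: Uptown→Loc4; Midtown→Loc2; Downtown→Loc2.
South Co.'s best replies: Loc1→Midtown; Loc2→Midtown; Loc3→Uptown; Loc4→Midtown; Loc5→Midtown.
The unique mutual best reply is (Loc2, Midtown), giving (15, 14).
Sequential outcome (Loc2, Midtown) coincides with the Nash profile (Loc2, Midtown).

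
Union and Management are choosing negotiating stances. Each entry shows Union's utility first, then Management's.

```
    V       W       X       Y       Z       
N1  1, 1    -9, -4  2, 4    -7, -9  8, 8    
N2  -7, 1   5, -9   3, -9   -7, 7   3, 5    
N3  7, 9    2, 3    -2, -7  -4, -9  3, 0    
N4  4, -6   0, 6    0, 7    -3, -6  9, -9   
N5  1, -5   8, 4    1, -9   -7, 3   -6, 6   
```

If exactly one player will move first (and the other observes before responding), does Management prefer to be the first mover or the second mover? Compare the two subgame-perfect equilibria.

first

If Union leads: Management's best replies are N1→Z, N2→Y, N3→V, N4→X, N5→Z; Union's induced payoffs 8, -7, 7, 0, -6; outcome (N1, Z), payoffs (8, 8).
If Management leads: Union's best replies are V→N3, W→N5, X→N2, Y→N4, Z→N4; Management's induced payoffs 9, 4, -9, -6, -9; outcome (N3, V), payoffs (7, 9).
Management gets 9 moving first and 8 moving second, so Management prefers to move first.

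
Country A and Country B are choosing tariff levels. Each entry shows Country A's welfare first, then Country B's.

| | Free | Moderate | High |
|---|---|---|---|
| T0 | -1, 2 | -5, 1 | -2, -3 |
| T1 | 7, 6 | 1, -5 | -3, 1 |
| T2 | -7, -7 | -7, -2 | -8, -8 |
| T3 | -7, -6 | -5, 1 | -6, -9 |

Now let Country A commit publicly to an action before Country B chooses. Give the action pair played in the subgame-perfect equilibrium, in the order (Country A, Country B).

(T1, Free)

Country B best-responds to each possible Country A move:
- T0: Country B compares 2, 1, -3 and picks Free; Country A would get -1.
- T1: Country B compares 6, -5, 1 and picks Free; Country A would get 7.
- T2: Country B compares -7, -2, -8 and picks Moderate; Country A would get -7.
- T3: Country B compares -6, 1, -9 and picks Moderate; Country A would get -5.
Country A's induced payoffs are -1, 7, -7, -5, so Country A commits to T1. Subgame-perfect outcome: (T1, Free) with payoffs (7, 6).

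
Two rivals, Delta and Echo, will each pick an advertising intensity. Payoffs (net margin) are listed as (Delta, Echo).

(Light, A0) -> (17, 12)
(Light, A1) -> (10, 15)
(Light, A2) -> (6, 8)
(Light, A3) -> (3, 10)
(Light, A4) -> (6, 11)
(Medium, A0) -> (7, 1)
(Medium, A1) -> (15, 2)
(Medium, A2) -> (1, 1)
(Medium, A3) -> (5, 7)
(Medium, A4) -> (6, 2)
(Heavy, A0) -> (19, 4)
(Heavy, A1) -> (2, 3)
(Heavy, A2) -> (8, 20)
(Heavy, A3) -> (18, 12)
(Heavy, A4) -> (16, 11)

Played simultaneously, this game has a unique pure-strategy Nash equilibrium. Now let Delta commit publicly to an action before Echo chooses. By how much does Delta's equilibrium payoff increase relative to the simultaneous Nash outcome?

2

Echo best-responds to each possible Delta move:
- Light: Echo compares 12, 15, 8, 10, 11 and picks A1; Delta would get 10.
- Medium: Echo compares 1, 2, 1, 7, 2 and picks A3; Delta would get 5.
- Heavy: Echo compares 4, 3, 20, 12, 11 and picks A2; Delta would get 8.
Maximizing over 10, 5, 8, Delta chooses Light. Subgame-perfect outcome: (Light, A1) with payoffs (10, 15).
Under simultaneous play:
Delta's best replies: A0→Heavy; A1→Medium; A2→Heavy; A3→Heavy; A4→Heavy.
Echo's best replies: Light→A1; Medium→A3; Heavy→A2.
The unique mutual best reply is (Heavy, A2), giving (8, 20).
Delta's commitment gain: 10 − 8 = 2.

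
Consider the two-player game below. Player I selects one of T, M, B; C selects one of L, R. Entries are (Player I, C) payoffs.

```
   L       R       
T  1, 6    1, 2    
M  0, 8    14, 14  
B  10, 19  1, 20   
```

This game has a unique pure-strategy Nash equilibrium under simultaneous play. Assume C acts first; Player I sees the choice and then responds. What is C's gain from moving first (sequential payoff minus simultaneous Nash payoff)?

5

Player I best-responds to each possible C move:
- L: BR = B, leader payoff 19.
- R: BR = M, leader payoff 14.
Maximizing over 19, 14, C chooses L. Subgame-perfect outcome: (B, L) with payoffs (10, 19).
Under simultaneous play:
Player I's best replies: L→B; R→M.
C's best replies: T→L; M→R; B→R.
Only (M, R) has each player best-responding; Nash payoffs (14, 14).
C's commitment gain: 19 − 14 = 5.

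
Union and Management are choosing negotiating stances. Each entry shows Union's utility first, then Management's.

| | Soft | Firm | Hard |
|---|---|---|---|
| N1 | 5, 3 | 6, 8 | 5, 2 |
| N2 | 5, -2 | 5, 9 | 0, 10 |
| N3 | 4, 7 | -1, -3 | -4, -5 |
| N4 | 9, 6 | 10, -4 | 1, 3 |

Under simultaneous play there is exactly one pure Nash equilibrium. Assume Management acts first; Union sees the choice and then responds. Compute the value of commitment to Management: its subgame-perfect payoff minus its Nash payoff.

0

Backward induction with Management moving first.
- Soft → Union plays N4 (best of 5, 5, 4, 9); Management gets 6.
- Firm → Union plays N4 (best of 6, 5, -1, 10); Management gets -4.
- Hard → Union plays N1 (best of 5, 0, -4, 1); Management gets 2.
Maximizing over 6, -4, 2, Management chooses Soft. Subgame-perfect outcome: (N4, Soft) with payoffs (9, 6).
For the simultaneous game, intersect best replies.
Union's best replies: Soft→N4; Firm→N4; Hard→N1.
Management's best replies: N1→Firm; N2→Hard; N3→Soft; N4→Soft.
The unique mutual best reply is (N4, Soft), giving (9, 6).
Management's commitment gain: 6 − 6 = 0.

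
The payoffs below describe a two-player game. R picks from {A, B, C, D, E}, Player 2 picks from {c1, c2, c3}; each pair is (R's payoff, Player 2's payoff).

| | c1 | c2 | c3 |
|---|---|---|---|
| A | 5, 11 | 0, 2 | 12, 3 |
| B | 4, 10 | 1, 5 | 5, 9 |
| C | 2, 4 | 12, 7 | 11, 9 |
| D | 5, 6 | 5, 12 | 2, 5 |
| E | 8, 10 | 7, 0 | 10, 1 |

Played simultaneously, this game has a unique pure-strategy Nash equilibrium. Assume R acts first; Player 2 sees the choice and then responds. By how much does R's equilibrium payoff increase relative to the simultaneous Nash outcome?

Solve by backward induction (R leads).
- A → Player 2 plays c1 (best of 11, 2, 3); R gets 5.
- B → Player 2 plays c1 (best of 10, 5, 9); R gets 4.
- C → Player 2 plays c3 (best of 4, 7, 9); R gets 11.
- D → Player 2 plays c2 (best of 6, 12, 5); R gets 5.
- E → Player 2 plays c1 (best of 10, 0, 1); R gets 8.
Maximizing over 5, 4, 11, 5, 8, R chooses C. Subgame-perfect outcome: (C, c3) with payoffs (11, 9).
Now find the simultaneous Nash equilibrium.
R's best replies: c1→E; c2→C; c3→A.
Player 2's best replies: A→c1; B→c1; C→c3; D→c2; E→c1.
Only (E, c1) has each player best-responding; Nash payoffs (8, 10).
R's commitment gain: 11 − 8 = 3.

3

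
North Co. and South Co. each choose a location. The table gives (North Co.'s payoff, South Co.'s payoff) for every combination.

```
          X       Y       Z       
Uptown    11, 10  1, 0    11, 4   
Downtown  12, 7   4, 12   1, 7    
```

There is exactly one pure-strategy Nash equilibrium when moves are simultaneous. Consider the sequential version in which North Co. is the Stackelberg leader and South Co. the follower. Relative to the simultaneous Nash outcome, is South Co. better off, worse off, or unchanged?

Work backward from South Co.'s decision.
- Uptown: South Co. compares 10, 0, 4 and picks X; North Co. would get 11.
- Downtown: South Co. compares 7, 12, 7 and picks Y; North Co. would get 4.
North Co.'s induced payoffs are 11, 4, so North Co. commits to Uptown. Subgame-perfect outcome: (Uptown, X) with payoffs (11, 10).
Now find the simultaneous Nash equilibrium.
North Co.'s best replies: X→Downtown; Y→Downtown; Z→Uptown.
South Co.'s best replies: Uptown→X; Downtown→Y.
Only (Downtown, Y) has each player best-responding; Nash payoffs (4, 12).
South Co. earns 10 sequentially versus 12 at the Nash outcome: worse off.

worse off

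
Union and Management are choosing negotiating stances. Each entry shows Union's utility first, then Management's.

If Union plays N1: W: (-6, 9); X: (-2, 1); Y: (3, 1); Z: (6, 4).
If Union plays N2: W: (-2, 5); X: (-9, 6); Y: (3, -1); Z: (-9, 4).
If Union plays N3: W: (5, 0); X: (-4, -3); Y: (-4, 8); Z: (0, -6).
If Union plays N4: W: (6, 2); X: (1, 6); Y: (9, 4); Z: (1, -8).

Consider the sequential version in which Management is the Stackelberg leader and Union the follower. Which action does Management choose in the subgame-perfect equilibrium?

Union best-responds to each possible Management move:
- W → Union plays N4 (best of -6, -2, 5, 6); Management gets 2.
- X → Union plays N4 (best of -2, -9, -4, 1); Management gets 6.
- Y → Union plays N4 (best of 3, 3, -4, 9); Management gets 4.
- Z → Union plays N1 (best of 6, -9, 0, 1); Management gets 4.
Among 2, 6, 4, 4, the best is 6 at X. Subgame-perfect outcome: (N4, X) with payoffs (1, 6).

X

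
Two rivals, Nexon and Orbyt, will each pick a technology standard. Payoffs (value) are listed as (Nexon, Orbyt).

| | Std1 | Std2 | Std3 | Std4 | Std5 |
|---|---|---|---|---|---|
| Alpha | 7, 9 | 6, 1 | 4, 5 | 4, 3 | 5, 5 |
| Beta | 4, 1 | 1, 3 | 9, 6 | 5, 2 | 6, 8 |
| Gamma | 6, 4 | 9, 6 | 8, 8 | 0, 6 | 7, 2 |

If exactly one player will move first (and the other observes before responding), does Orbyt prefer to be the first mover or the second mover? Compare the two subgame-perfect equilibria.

first

If Nexon leads: Orbyt's best replies are Alpha→Std1, Beta→Std5, Gamma→Std3; Nexon's induced payoffs 7, 6, 8; outcome (Gamma, Std3), payoffs (8, 8).
If Orbyt leads: Nexon's best replies are Std1→Alpha, Std2→Gamma, Std3→Beta, Std4→Beta, Std5→Gamma; Orbyt's induced payoffs 9, 6, 6, 2, 2; outcome (Alpha, Std1), payoffs (7, 9).
Orbyt gets 9 moving first and 8 moving second, so Orbyt prefers to move first.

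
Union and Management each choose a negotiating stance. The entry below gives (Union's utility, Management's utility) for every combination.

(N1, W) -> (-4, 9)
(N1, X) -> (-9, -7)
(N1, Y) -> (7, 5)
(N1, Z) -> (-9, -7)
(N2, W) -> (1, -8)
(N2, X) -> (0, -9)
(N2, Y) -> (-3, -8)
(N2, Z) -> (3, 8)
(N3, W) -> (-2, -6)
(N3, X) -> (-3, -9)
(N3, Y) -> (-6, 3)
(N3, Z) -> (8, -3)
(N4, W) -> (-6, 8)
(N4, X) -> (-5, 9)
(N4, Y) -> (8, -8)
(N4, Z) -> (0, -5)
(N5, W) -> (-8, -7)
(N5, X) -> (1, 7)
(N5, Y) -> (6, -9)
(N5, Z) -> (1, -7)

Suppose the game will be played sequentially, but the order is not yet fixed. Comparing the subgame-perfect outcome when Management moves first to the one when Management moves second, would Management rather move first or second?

second

If Union leads: Management's best replies are N1→W, N2→Z, N3→Y, N4→X, N5→X; Union's induced payoffs -4, 3, -6, -5, 1; outcome (N2, Z), payoffs (3, 8).
If Management leads: Union's best replies are W→N2, X→N5, Y→N4, Z→N3; Management's induced payoffs -8, 7, -8, -3; outcome (N5, X), payoffs (1, 7).
Management gets 7 moving first and 8 moving second, so Management prefers to move second.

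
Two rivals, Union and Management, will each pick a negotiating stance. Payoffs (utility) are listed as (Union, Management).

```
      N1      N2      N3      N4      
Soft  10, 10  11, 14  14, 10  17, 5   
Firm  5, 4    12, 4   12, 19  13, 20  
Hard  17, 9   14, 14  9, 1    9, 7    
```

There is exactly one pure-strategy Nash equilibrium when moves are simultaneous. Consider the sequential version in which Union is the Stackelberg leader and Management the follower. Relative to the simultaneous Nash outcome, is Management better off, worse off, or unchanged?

Backward induction with Union moving first.
- Soft: Management compares 10, 14, 10, 5 and picks N2; Union would get 11.
- Firm: Management compares 4, 4, 19, 20 and picks N4; Union would get 13.
- Hard: Management compares 9, 14, 1, 7 and picks N2; Union would get 14.
Among 11, 13, 14, the best is 14 at Hard. Subgame-perfect outcome: (Hard, N2) with payoffs (14, 14).
Under simultaneous play:
Union's best replies: N1→Hard; N2→Hard; N3→Soft; N4→Soft.
Management's best replies: Soft→N2; Firm→N4; Hard→N2.
The unique mutual best reply is (Hard, N2), giving (14, 14).
Management earns 14 sequentially versus 14 at the Nash outcome: unchanged.

unchanged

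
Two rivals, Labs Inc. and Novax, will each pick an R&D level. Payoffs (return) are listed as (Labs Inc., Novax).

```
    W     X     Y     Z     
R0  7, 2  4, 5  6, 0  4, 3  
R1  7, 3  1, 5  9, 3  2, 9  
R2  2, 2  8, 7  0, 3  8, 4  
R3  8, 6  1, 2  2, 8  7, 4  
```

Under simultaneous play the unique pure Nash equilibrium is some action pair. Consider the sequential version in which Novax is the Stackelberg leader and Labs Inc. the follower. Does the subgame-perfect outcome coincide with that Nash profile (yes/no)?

yes

Backward induction with Novax moving first.
- W: BR = R3, leader payoff 6.
- X: BR = R2, leader payoff 7.
- Y: BR = R1, leader payoff 3.
- Z: BR = R2, leader payoff 4.
Novax's induced payoffs are 6, 7, 3, 4, so Novax commits to X. Subgame-perfect outcome: (R2, X) with payoffs (8, 7).
Now find the simultaneous Nash equilibrium.
Labs Inc.'s best replies: W→R3; X→R2; Y→R1; Z→R2.
Novax's best replies: R0→X; R1→Z; R2→X; R3→Y.
The unique mutual best reply is (R2, X), giving (8, 7).
Sequential outcome (R2, X) coincides with the Nash profile (R2, X).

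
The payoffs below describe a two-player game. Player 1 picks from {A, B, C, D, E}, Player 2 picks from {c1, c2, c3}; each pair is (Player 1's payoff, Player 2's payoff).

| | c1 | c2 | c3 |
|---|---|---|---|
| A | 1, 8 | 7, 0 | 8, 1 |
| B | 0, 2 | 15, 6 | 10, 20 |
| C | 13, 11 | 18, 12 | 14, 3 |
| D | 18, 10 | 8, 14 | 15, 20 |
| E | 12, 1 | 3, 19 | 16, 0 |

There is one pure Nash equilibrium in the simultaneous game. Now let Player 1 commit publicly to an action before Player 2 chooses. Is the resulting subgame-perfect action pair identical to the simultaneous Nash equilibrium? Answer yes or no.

Work backward from Player 2's decision.
- A: Player 2 compares 8, 0, 1 and picks c1; Player 1 would get 1.
- B: Player 2 compares 2, 6, 20 and picks c3; Player 1 would get 10.
- C: Player 2 compares 11, 12, 3 and picks c2; Player 1 would get 18.
- D: Player 2 compares 10, 14, 20 and picks c3; Player 1 would get 15.
- E: Player 2 compares 1, 19, 0 and picks c2; Player 1 would get 3.
Player 1's induced payoffs are 1, 10, 18, 15, 3, so Player 1 commits to C. Subgame-perfect outcome: (C, c2) with payoffs (18, 12).
Now find the simultaneous Nash equilibrium.
Player 1's best replies: c1→D; c2→C; c3→E.
Player 2's best replies: A→c1; B→c3; C→c2; D→c3; E→c2.
Only (C, c2) has each player best-responding; Nash payoffs (18, 12).
Sequential outcome (C, c2) coincides with the Nash profile (C, c2).

yes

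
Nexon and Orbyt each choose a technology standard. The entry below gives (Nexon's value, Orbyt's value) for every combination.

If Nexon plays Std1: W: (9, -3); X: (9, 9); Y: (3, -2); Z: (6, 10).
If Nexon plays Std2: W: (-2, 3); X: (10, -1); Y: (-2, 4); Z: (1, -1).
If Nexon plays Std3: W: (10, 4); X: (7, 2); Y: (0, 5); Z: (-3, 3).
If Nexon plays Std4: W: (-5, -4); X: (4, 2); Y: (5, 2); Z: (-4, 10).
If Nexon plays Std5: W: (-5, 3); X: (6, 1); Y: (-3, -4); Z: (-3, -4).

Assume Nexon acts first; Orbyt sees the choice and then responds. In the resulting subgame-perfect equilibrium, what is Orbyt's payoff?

10

Backward induction with Nexon moving first.
- Std1: BR = Z, leader payoff 6.
- Std2: BR = Y, leader payoff -2.
- Std3: BR = Y, leader payoff 0.
- Std4: BR = Z, leader payoff -4.
- Std5: BR = W, leader payoff -5.
Maximizing over 6, -2, 0, -4, -5, Nexon chooses Std1. Subgame-perfect outcome: (Std1, Z) with payoffs (6, 10).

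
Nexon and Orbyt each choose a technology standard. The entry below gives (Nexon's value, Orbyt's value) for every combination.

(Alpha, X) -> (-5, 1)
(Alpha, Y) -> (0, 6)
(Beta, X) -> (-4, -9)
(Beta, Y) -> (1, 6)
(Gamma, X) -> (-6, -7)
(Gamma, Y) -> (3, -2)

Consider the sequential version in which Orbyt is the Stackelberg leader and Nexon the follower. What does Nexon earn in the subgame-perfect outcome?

3

Work backward from Nexon's decision.
- X → Nexon plays Beta (best of -5, -4, -6); Orbyt gets -9.
- Y → Nexon plays Gamma (best of 0, 1, 3); Orbyt gets -2.
Orbyt's induced payoffs are -9, -2, so Orbyt commits to Y. Subgame-perfect outcome: (Gamma, Y) with payoffs (3, -2).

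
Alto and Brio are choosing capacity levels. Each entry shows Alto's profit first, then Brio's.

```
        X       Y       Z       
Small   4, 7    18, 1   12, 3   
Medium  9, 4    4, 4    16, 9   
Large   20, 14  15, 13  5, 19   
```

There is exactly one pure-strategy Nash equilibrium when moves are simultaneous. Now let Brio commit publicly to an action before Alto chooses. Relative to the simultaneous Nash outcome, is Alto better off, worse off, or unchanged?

Solve by backward induction (Brio leads).
- X → Alto plays Large (best of 4, 9, 20); Brio gets 14.
- Y → Alto plays Small (best of 18, 4, 15); Brio gets 1.
- Z → Alto plays Medium (best of 12, 16, 5); Brio gets 9.
Maximizing over 14, 1, 9, Brio chooses X. Subgame-perfect outcome: (Large, X) with payoffs (20, 14).
Now find the simultaneous Nash equilibrium.
Alto's best replies: X→Large; Y→Small; Z→Medium.
Brio's best replies: Small→X; Medium→Z; Large→Z.
The unique mutual best reply is (Medium, Z), giving (16, 9).
Alto earns 20 sequentially versus 16 at the Nash outcome: better off.

better off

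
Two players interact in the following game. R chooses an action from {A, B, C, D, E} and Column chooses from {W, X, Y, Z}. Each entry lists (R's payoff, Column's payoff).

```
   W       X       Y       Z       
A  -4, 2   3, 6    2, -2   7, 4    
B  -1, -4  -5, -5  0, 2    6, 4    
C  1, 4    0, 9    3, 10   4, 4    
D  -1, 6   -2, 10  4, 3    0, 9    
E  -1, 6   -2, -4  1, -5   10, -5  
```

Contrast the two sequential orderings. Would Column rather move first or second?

If R leads: Column's best replies are A→X, B→Z, C→Y, D→X, E→W; R's induced payoffs 3, 6, 3, -2, -1; outcome (B, Z), payoffs (6, 4).
If Column leads: R's best replies are W→C, X→A, Y→D, Z→E; Column's induced payoffs 4, 6, 3, -5; outcome (A, X), payoffs (3, 6).
Column gets 6 moving first and 4 moving second, so Column prefers to move first.

first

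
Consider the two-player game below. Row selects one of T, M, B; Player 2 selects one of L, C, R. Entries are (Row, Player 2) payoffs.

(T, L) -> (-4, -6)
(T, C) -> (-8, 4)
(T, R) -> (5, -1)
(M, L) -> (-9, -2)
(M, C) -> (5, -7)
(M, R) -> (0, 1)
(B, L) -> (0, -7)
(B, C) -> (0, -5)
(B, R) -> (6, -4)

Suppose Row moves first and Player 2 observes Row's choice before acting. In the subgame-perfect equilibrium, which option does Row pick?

B

Player 2 best-responds to each possible Row move:
- T: Player 2 compares -6, 4, -1 and picks C; Row would get -8.
- M: Player 2 compares -2, -7, 1 and picks R; Row would get 0.
- B: Player 2 compares -7, -5, -4 and picks R; Row would get 6.
Maximizing over -8, 0, 6, Row chooses B. Subgame-perfect outcome: (B, R) with payoffs (6, -4).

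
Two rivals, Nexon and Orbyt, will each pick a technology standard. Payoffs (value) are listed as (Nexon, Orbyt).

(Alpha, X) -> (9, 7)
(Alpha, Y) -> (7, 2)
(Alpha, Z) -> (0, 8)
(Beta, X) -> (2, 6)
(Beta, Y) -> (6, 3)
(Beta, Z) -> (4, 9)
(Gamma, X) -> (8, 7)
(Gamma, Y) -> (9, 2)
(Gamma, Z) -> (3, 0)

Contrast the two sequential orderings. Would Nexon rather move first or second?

If Nexon leads: Orbyt's best replies are Alpha→Z, Beta→Z, Gamma→X; Nexon's induced payoffs 0, 4, 8; outcome (Gamma, X), payoffs (8, 7).
If Orbyt leads: Nexon's best replies are X→Alpha, Y→Gamma, Z→Beta; Orbyt's induced payoffs 7, 2, 9; outcome (Beta, Z), payoffs (4, 9).
Nexon gets 8 moving first and 4 moving second, so Nexon prefers to move first.

first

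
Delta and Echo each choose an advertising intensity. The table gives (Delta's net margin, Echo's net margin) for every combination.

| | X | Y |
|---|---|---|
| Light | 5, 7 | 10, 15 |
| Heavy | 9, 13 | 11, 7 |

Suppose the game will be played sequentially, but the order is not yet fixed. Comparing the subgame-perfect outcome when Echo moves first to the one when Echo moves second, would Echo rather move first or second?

second

If Delta leads: Echo's best replies are Light→Y, Heavy→X; Delta's induced payoffs 10, 9; outcome (Light, Y), payoffs (10, 15).
If Echo leads: Delta's best replies are X→Heavy, Y→Heavy; Echo's induced payoffs 13, 7; outcome (Heavy, X), payoffs (9, 13).
Echo gets 13 moving first and 15 moving second, so Echo prefers to move second.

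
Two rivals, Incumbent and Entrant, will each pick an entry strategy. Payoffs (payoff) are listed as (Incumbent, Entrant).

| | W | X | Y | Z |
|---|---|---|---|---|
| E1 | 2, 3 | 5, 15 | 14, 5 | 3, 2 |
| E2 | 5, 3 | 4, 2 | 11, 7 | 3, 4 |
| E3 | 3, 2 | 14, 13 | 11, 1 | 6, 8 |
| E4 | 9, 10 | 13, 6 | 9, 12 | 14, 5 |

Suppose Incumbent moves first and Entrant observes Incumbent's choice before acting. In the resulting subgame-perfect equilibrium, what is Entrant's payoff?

13

Backward induction with Incumbent moving first.
- E1 → Entrant plays X (best of 3, 15, 5, 2); Incumbent gets 5.
- E2 → Entrant plays Y (best of 3, 2, 7, 4); Incumbent gets 11.
- E3 → Entrant plays X (best of 2, 13, 1, 8); Incumbent gets 14.
- E4 → Entrant plays Y (best of 10, 6, 12, 5); Incumbent gets 9.
Maximizing over 5, 11, 14, 9, Incumbent chooses E3. Subgame-perfect outcome: (E3, X) with payoffs (14, 13).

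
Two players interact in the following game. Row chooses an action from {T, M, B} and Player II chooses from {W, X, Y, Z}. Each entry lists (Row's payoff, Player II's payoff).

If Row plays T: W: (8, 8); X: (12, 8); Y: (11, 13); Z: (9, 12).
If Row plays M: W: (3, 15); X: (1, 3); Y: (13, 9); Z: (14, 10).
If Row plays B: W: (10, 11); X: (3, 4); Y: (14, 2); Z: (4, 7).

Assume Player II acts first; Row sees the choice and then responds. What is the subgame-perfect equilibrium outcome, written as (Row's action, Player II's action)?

Work backward from Row's decision.
- W: BR = B, leader payoff 11.
- X: BR = T, leader payoff 8.
- Y: BR = B, leader payoff 2.
- Z: BR = M, leader payoff 10.
Player II's induced payoffs are 11, 8, 2, 10, so Player II commits to W. Subgame-perfect outcome: (B, W) with payoffs (10, 11).

(B, W)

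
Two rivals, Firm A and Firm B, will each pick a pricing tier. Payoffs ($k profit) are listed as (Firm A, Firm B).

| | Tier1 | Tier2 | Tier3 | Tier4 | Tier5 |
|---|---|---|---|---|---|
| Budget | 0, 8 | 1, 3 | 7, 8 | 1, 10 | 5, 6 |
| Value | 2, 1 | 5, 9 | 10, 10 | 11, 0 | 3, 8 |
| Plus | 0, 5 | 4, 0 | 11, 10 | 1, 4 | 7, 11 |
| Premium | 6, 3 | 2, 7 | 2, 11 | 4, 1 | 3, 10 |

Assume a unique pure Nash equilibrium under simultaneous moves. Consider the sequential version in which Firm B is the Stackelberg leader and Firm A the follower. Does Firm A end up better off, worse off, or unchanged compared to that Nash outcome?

unchanged

Work backward from Firm A's decision.
- Tier1: BR = Premium, leader payoff 3.
- Tier2: BR = Value, leader payoff 9.
- Tier3: BR = Plus, leader payoff 10.
- Tier4: BR = Value, leader payoff 0.
- Tier5: BR = Plus, leader payoff 11.
Firm B's induced payoffs are 3, 9, 10, 0, 11, so Firm B commits to Tier5. Subgame-perfect outcome: (Plus, Tier5) with payoffs (7, 11).
Now find the simultaneous Nash equilibrium.
Firm A's best replies: Tier1→Premium; Tier2→Value; Tier3→Plus; Tier4→Value; Tier5→Plus.
Firm B's best replies: Budget→Tier4; Value→Tier3; Plus→Tier5; Premium→Tier3.
Only (Plus, Tier5) has each player best-responding; Nash payoffs (7, 11).
Firm A earns 7 sequentially versus 7 at the Nash outcome: unchanged.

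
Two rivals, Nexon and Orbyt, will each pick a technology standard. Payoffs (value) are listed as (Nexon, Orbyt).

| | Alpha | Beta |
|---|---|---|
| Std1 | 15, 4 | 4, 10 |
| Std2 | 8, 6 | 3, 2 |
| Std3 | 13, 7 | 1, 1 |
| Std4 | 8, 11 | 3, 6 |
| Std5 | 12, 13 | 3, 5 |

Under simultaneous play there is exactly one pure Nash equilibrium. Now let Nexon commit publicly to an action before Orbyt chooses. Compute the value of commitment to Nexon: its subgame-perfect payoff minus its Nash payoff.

9

Work backward from Orbyt's decision.
- Std1 → Orbyt plays Beta (best of 4, 10); Nexon gets 4.
- Std2 → Orbyt plays Alpha (best of 6, 2); Nexon gets 8.
- Std3 → Orbyt plays Alpha (best of 7, 1); Nexon gets 13.
- Std4 → Orbyt plays Alpha (best of 11, 6); Nexon gets 8.
- Std5 → Orbyt plays Alpha (best of 13, 5); Nexon gets 12.
Nexon's induced payoffs are 4, 8, 13, 8, 12, so Nexon commits to Std3. Subgame-perfect outcome: (Std3, Alpha) with payoffs (13, 7).
Now find the simultaneous Nash equilibrium.
Nexon's best replies: Alpha→Std1; Beta→Std1.
Orbyt's best replies: Std1→Beta; Std2→Alpha; Std3→Alpha; Std4→Alpha; Std5→Alpha.
The unique mutual best reply is (Std1, Beta), giving (4, 10).
Nexon's commitment gain: 13 − 4 = 9.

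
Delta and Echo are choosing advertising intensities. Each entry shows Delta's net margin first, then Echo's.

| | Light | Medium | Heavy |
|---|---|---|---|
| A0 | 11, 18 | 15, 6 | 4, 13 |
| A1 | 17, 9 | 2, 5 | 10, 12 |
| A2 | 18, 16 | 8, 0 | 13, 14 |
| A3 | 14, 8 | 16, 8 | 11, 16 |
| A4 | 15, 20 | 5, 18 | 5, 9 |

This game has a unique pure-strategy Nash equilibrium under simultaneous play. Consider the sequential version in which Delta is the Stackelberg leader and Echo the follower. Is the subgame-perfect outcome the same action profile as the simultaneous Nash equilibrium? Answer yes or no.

Echo best-responds to each possible Delta move:
- A0: BR = Light, leader payoff 11.
- A1: BR = Heavy, leader payoff 10.
- A2: BR = Light, leader payoff 18.
- A3: BR = Heavy, leader payoff 11.
- A4: BR = Light, leader payoff 15.
Maximizing over 11, 10, 18, 11, 15, Delta chooses A2. Subgame-perfect outcome: (A2, Light) with payoffs (18, 16).
For the simultaneous game, intersect best replies.
Delta's best replies: Light→A2; Medium→A3; Heavy→A2.
Echo's best replies: A0→Light; A1→Heavy; A2→Light; A3→Heavy; A4→Light.
The unique mutual best reply is (A2, Light), giving (18, 16).
Sequential outcome (A2, Light) coincides with the Nash profile (A2, Light).

yes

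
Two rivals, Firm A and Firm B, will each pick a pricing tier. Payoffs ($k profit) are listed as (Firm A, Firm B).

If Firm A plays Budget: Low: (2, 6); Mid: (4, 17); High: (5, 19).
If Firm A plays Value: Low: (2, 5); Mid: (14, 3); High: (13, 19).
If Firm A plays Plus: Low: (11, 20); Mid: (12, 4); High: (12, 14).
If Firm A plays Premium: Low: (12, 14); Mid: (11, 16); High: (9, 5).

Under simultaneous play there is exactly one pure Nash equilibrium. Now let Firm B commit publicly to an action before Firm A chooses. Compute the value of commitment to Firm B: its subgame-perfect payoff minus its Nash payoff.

0

Backward induction with Firm B moving first.
- Low → Firm A plays Premium (best of 2, 2, 11, 12); Firm B gets 14.
- Mid → Firm A plays Value (best of 4, 14, 12, 11); Firm B gets 3.
- High → Firm A plays Value (best of 5, 13, 12, 9); Firm B gets 19.
Among 14, 3, 19, the best is 19 at High. Subgame-perfect outcome: (Value, High) with payoffs (13, 19).
For the simultaneous game, intersect best replies.
Firm A's best replies: Low→Premium; Mid→Value; High→Value.
Firm B's best replies: Budget→High; Value→High; Plus→Low; Premium→Mid.
Only (Value, High) has each player best-responding; Nash payoffs (13, 19).
Firm B's commitment gain: 19 − 19 = 0.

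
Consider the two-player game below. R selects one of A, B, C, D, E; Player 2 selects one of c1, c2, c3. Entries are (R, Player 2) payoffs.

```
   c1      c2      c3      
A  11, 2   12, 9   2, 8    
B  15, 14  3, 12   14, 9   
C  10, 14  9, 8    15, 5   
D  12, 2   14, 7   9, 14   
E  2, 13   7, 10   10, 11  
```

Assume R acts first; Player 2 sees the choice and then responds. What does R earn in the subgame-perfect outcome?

Work backward from Player 2's decision.
- A: Player 2 compares 2, 9, 8 and picks c2; R would get 12.
- B: Player 2 compares 14, 12, 9 and picks c1; R would get 15.
- C: Player 2 compares 14, 8, 5 and picks c1; R would get 10.
- D: Player 2 compares 2, 7, 14 and picks c3; R would get 9.
- E: Player 2 compares 13, 10, 11 and picks c1; R would get 2.
Maximizing over 12, 15, 10, 9, 2, R chooses B. Subgame-perfect outcome: (B, c1) with payoffs (15, 14).

15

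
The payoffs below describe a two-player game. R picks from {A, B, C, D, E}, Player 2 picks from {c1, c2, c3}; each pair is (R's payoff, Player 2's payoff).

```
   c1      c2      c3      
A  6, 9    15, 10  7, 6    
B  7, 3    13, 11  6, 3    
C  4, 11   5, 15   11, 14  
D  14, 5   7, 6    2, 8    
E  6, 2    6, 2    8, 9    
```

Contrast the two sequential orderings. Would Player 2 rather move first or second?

first

If R leads: Player 2's best replies are A→c2, B→c2, C→c2, D→c3, E→c3; R's induced payoffs 15, 13, 5, 2, 8; outcome (A, c2), payoffs (15, 10).
If Player 2 leads: R's best replies are c1→D, c2→A, c3→C; Player 2's induced payoffs 5, 10, 14; outcome (C, c3), payoffs (11, 14).
Player 2 gets 14 moving first and 10 moving second, so Player 2 prefers to move first.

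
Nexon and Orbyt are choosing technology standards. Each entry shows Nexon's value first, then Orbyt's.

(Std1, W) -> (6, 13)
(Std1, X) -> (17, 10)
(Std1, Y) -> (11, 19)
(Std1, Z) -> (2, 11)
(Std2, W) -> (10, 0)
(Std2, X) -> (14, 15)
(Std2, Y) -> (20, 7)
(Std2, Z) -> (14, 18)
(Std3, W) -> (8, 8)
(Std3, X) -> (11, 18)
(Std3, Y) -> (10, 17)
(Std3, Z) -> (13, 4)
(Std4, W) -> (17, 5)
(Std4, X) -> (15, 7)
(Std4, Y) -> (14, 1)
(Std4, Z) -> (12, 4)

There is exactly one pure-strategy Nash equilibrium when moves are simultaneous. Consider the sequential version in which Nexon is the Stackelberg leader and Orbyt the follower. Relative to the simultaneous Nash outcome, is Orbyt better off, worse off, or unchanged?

worse off

Solve by backward induction (Nexon leads).
- Std1: Orbyt compares 13, 10, 19, 11 and picks Y; Nexon would get 11.
- Std2: Orbyt compares 0, 15, 7, 18 and picks Z; Nexon would get 14.
- Std3: Orbyt compares 8, 18, 17, 4 and picks X; Nexon would get 11.
- Std4: Orbyt compares 5, 7, 1, 4 and picks X; Nexon would get 15.
Nexon's induced payoffs are 11, 14, 11, 15, so Nexon commits to Std4. Subgame-perfect outcome: (Std4, X) with payoffs (15, 7).
Now find the simultaneous Nash equilibrium.
Nexon's best replies: W→Std4; X→Std1; Y→Std2; Z→Std2.
Orbyt's best replies: Std1→Y; Std2→Z; Std3→X; Std4→X.
The unique mutual best reply is (Std2, Z), giving (14, 18).
Orbyt earns 7 sequentially versus 18 at the Nash outcome: worse off.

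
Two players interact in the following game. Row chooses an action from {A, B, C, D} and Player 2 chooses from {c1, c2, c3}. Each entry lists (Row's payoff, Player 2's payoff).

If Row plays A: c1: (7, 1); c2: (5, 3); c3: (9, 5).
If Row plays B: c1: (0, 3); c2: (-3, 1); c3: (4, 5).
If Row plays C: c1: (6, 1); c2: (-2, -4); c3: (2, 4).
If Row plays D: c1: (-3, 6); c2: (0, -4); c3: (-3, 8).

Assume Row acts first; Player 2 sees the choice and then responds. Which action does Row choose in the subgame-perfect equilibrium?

A

Player 2 best-responds to each possible Row move:
- A: Player 2 compares 1, 3, 5 and picks c3; Row would get 9.
- B: Player 2 compares 3, 1, 5 and picks c3; Row would get 4.
- C: Player 2 compares 1, -4, 4 and picks c3; Row would get 2.
- D: Player 2 compares 6, -4, 8 and picks c3; Row would get -3.
Row's induced payoffs are 9, 4, 2, -3, so Row commits to A. Subgame-perfect outcome: (A, c3) with payoffs (9, 5).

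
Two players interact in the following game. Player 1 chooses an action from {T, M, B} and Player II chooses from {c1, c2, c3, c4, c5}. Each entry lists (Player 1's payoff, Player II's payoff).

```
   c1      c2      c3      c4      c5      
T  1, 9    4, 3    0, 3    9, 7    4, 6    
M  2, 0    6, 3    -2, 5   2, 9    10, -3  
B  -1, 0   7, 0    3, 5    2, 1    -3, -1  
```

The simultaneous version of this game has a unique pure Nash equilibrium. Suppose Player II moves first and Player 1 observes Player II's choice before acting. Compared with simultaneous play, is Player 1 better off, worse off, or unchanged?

Backward induction with Player II moving first.
- c1: BR = M, leader payoff 0.
- c2: BR = B, leader payoff 0.
- c3: BR = B, leader payoff 5.
- c4: BR = T, leader payoff 7.
- c5: BR = M, leader payoff -3.
Player II's induced payoffs are 0, 0, 5, 7, -3, so Player II commits to c4. Subgame-perfect outcome: (T, c4) with payoffs (9, 7).
Under simultaneous play:
Player 1's best replies: c1→M; c2→B; c3→B; c4→T; c5→M.
Player II's best replies: T→c1; M→c4; B→c3.
The unique mutual best reply is (B, c3), giving (3, 5).
Player 1 earns 9 sequentially versus 3 at the Nash outcome: better off.

better off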